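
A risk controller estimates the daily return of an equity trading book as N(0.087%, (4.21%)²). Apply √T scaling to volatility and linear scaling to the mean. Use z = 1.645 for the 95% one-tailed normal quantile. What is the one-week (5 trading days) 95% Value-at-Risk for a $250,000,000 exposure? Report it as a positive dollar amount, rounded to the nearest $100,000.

σ_{5d} = 4.21% × √5 = 9.414%; μ_{5d} = 5 × 0.087% = 0.435%.
VaR = −(0.435%) + 1.645 × 9.414% = 15.051%.
On $250,000,000: 0.15051 × $250,000,000 = $37,627,500.

$37,600,000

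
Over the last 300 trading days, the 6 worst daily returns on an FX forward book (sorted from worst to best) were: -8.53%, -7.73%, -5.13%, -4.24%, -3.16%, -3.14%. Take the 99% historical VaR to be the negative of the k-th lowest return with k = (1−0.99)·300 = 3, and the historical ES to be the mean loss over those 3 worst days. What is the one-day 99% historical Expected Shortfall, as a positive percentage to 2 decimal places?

The 3 worst returns sum to -21.39%.
ES = −(-21.39%) / 3 = 7.13%.

7.13%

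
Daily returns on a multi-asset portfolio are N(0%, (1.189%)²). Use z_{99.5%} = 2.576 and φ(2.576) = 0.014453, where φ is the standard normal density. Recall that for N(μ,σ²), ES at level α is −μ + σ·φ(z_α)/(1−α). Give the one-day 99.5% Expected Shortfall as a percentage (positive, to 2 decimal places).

3.44%

Tail multiplier: φ(z)/(1−α) = 0.014453 / 0.005 = 2.891.
ES = 1.189% × 2.891 = 3.437%.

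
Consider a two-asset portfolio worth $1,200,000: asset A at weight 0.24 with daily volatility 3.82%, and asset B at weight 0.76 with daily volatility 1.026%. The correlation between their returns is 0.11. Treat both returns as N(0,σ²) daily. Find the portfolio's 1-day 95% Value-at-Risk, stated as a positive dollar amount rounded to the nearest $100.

σ_p² = 0.24²·3.82² + 0.76²·1.026² + 2·0.11·0.24·0.76·3.82·1.026 = 1.6058 (%²).
σ_p = √1.6058 = 1.267%.
At 95%, z = 1.645.
VaR = 1.645 × 1.267% = 2.084%; on $1,200,000 that is $25,008.

$25,000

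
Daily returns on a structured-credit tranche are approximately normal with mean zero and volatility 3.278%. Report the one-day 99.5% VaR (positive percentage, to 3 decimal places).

At 99.5% one-sided, z = 2.576.
VaR = z·σ = 2.576 × 3.278% = 8.444%.

8.444%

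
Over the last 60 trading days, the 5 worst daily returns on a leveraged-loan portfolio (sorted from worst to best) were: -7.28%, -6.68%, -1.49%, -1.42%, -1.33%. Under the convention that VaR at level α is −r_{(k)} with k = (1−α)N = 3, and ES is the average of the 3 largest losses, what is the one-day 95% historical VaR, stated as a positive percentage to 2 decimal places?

1.49%

k = 3; the 3rd lowest return is -1.49%, so VaR = 1.49%.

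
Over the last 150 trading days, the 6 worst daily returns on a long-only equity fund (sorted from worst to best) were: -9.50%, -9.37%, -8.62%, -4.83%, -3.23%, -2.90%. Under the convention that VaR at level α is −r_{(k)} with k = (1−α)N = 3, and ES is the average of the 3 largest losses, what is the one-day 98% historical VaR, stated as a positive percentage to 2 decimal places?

k = 3; the 3rd lowest return is -8.62%, so VaR = 8.62%.

8.62%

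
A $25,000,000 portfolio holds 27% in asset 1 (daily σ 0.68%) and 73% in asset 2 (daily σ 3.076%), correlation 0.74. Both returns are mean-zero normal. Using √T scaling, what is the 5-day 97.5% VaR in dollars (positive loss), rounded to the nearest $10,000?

$2,610,000

σ_p = √(0.27²·0.68² + 0.73²·3.076² + 2·0.74·0.27·0.73·0.68·3.076) = 2.385%.
σ_{5d} = 2.385% × √5 = 5.333%.
z(97.5%) = 1.960.
VaR = 1.960 × 5.333% = 10.453%; on $25,000,000 that is $2,613,250.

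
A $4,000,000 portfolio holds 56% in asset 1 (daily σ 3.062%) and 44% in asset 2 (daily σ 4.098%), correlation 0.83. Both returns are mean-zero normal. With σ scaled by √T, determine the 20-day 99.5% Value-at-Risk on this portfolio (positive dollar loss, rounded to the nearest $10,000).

σ_p = √(0.56²·3.062² + 0.44²·4.098² + 2·0.83·0.56·0.44·3.062·4.098) = 3.365%.
σ_{20d} = 3.365% × √20 = 15.049%.
z(99.5%) = 2.576.
VaR = 2.576 × 15.049% = 38.766%; on $4,000,000 that is $1,550,640.

$1,550,000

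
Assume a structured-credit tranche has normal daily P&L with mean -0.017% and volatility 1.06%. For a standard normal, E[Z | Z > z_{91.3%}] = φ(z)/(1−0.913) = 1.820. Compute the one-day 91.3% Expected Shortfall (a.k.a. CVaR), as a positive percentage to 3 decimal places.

ES = −(-0.017%) + 1.06% × 1.820 = 1.946%.

1.946%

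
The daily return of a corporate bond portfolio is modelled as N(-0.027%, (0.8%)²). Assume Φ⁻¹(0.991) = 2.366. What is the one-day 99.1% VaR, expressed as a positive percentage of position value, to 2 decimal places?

1.92%

VaR = −μ + z·σ = −(-0.027%) + 2.366 × 0.8% = 1.920%.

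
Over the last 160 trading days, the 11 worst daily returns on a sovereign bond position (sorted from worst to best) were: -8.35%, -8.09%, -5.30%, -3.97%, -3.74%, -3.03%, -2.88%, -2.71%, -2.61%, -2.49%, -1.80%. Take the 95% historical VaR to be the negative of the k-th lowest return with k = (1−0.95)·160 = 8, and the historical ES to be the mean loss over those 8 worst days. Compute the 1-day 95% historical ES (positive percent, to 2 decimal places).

4.76%

The 8 worst returns sum to -38.07%.
ES = −(-38.07%) / 8 = 4.75875% ≈ 4.76%.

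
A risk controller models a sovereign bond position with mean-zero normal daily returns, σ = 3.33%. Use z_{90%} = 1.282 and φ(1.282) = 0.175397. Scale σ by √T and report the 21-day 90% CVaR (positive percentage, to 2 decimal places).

26.77%

σ_{21d} = 3.33% × √21 = 15.260%.
ES multiplier = φ(z)/(1−α) = 0.175397/0.1 = 1.754.
ES = 15.260% × 1.754 = 26.766%.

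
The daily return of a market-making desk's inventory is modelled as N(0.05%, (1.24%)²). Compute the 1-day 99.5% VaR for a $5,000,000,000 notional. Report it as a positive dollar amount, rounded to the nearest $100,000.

$157,200,000

At 99.5% one-sided, z = 2.576.
VaR = −μ + z·σ = −(0.05%) + 2.576 × 1.24% = 3.144%.
On $5,000,000,000: 0.03144 × $5,000,000,000 = $157,200,000.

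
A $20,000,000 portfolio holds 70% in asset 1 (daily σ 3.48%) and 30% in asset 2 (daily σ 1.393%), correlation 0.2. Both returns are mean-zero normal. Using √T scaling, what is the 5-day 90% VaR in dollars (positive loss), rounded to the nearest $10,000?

$1,460,000

σ_p = √(0.7²·3.48² + 0.3²·1.393² + 2·0.2·0.7·0.3·3.48·1.393) = 2.553%.
σ_{5d} = 2.553% × √5 = 5.709%.
z(90%) = 1.282.
VaR = 1.282 × 5.709% = 7.319%; on $20,000,000 that is $1,463,800.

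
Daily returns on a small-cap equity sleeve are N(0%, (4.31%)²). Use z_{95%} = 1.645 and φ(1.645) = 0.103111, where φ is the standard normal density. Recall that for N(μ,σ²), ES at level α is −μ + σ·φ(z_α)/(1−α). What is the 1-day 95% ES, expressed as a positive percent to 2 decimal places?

Tail multiplier: φ(z)/(1−α) = 0.103111 / 0.05 = 2.062.
ES = 4.31% × 2.062 = 8.887%.

8.89%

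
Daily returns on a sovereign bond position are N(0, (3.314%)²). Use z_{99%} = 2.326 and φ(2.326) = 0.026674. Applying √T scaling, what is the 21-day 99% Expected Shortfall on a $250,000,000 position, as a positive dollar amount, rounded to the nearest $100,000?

σ_{21d} = 3.314% × √21 = 15.187%.
ES multiplier = φ(z)/(1−α) = 0.026674/0.01 = 2.667.
ES = 15.187% × 2.667 = 40.504%; on $250,000,000: $101,260,000.

$101,300,000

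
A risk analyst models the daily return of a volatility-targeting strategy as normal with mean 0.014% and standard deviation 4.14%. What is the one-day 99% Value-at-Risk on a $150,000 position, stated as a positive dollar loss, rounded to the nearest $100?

$14,400

At 99% one-sided, z = 2.326.
VaR = −μ + z·σ = −(0.014%) + 2.326 × 4.14% = 9.616%.
On $150,000: 0.09616 × $150,000 = $14,424.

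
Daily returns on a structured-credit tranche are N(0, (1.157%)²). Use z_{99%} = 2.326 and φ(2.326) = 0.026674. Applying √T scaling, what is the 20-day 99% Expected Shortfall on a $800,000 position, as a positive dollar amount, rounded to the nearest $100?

$110,400

σ_{20d} = 1.157% × √20 = 5.174%.
ES multiplier = φ(z)/(1−α) = 0.026674/0.01 = 2.667.
ES = 5.174% × 2.667 = 13.799%; on $800,000: $110,392.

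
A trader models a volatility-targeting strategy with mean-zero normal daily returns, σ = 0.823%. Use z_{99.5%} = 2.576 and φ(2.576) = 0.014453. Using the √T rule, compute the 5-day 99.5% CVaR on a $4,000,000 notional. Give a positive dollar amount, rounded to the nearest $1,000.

$213,000

σ_{5d} = 0.823% × √5 = 1.840%.
ES multiplier = φ(z)/(1−α) = 0.014453/0.005 = 2.891.
ES = 1.840% × 2.891 = 5.319%; on $4,000,000: $212,760.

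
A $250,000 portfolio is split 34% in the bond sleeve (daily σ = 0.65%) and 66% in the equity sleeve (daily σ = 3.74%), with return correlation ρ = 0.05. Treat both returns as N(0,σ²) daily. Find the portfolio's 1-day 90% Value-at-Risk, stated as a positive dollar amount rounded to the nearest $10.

σ_p² = 0.34²·0.65² + 0.66²·3.74² + 2·0.05·0.34·0.66·0.65·3.74 = 6.1964 (%²).
σ_p = √6.1964 = 2.489%.
At 90%, z = 1.282.
VaR = 1.282 × 2.489% = 3.191%; on $250,000 that is $7,978.

$7,980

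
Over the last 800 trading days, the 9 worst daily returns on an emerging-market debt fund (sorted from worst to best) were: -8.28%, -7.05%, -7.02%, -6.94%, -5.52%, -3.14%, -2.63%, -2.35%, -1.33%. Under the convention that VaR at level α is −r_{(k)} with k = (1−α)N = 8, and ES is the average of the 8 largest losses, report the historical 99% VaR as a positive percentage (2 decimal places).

2.35%

k = 8; the 8th lowest return is -2.35%, so VaR = 2.35%.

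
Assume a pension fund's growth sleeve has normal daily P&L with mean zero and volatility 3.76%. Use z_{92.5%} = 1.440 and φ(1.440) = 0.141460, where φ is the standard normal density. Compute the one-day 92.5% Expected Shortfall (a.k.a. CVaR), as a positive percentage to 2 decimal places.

7.09%

Tail multiplier: φ(z)/(1−α) = 0.141460 / 0.075 = 1.886.
ES = 3.76% × 1.886 = 7.091%.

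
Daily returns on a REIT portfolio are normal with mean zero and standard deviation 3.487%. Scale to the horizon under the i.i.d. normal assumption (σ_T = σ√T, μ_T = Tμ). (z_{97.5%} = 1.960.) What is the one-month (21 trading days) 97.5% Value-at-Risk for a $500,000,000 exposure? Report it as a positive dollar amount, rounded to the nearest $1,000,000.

σ_{21d} = 3.487% × √21 = 15.979%.
VaR = 1.960 × 15.979% = 31.319%.
On $500,000,000: 0.31319 × $500,000,000 = $156,595,000.

$157,000,000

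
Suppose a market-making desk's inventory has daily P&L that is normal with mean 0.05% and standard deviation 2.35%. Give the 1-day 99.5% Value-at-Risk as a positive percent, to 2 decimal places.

6.00%

At 99.5% one-sided, z = 2.576.
VaR = −μ + z·σ = −(0.05%) + 2.576 × 2.35% = 6.004%.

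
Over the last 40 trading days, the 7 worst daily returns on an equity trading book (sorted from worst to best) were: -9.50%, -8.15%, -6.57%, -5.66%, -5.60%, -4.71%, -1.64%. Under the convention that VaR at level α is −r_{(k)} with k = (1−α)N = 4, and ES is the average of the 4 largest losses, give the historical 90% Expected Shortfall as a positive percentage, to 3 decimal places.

7.470%

The 4 worst returns sum to -29.88%.
ES = −(-29.88%) / 4 = 7.47% ≈ 7.470%.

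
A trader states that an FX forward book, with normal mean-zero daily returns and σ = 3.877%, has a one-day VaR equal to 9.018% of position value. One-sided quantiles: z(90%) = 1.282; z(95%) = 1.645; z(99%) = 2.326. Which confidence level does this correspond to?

Implied z = VaR/σ = 9.018 / 3.877 = 2.326.
This matches z(99%) = 2.326.

99%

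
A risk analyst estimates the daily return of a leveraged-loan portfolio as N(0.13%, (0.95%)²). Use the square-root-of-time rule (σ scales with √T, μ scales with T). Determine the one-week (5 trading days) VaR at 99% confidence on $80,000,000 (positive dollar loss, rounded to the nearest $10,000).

$3,430,000

At 99%, z = 2.326.
σ_{5d} = 0.95% × √5 = 2.124%; μ_{5d} = 5 × 0.13% = 0.650%.
VaR = −(0.650%) + 2.326 × 2.124% = 4.290%.
On $80,000,000: 0.04290 × $80,000,000 = $3,432,000.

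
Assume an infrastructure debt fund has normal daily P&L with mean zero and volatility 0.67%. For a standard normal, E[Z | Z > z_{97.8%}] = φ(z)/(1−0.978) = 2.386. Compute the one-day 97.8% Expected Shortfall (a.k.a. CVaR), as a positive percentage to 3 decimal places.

ES = 0.67% × 2.386 = 1.599%.

1.599%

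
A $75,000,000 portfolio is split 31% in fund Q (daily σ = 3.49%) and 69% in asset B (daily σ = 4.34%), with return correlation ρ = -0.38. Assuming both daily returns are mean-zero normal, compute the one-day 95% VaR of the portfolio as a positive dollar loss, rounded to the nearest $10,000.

σ_p² = 0.31²·3.49² + 0.69²·4.34² + 2·-0.38·0.31·0.69·3.49·4.34 = 7.6758 (%²).
σ_p = √7.6758 = 2.771%.
At 95%, z = 1.645.
VaR = 1.645 × 2.771% = 4.558%; on $75,000,000 that is $3,418,500.

$3,420,000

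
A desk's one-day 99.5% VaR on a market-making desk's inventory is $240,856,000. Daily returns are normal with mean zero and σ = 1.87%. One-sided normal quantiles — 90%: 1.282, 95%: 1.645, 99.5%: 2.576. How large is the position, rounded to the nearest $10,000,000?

VaR as a fraction of value: z·σ = 2.576 × 1.87% = 4.81712%.
Position = $240,856,000 / 0.0481712 = $5,000,000,000.

$5,000,000,000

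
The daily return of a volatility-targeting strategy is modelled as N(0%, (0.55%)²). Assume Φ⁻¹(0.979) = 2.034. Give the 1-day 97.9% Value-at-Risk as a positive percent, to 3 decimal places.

VaR = z·σ = 2.034 × 0.55% = 1.119%.

1.119%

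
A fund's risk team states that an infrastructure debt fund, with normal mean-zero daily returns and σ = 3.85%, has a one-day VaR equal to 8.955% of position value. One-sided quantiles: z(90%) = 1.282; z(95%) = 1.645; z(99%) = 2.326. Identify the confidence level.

99%

Implied z = VaR/σ = 8.955 / 3.85 = 2.326.
This matches z(99%) = 2.326.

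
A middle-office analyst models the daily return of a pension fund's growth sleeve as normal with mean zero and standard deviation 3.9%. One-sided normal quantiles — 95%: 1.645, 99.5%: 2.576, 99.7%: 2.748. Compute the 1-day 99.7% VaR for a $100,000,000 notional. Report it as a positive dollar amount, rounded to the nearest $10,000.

VaR = z·σ = 2.748 × 3.9% = 10.717%.
On $100,000,000: 0.10717 × $100,000,000 = $10,717,000.

$10,720,000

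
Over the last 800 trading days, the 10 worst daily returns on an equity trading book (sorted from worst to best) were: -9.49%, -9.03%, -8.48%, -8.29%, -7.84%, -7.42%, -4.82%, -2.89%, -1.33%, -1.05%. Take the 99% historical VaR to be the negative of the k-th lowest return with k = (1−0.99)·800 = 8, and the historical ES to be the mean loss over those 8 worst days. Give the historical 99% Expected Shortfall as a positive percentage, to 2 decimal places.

The 8 worst returns sum to -58.26%.
ES = −(-58.26%) / 8 = 7.2825% ≈ 7.28%.

7.28%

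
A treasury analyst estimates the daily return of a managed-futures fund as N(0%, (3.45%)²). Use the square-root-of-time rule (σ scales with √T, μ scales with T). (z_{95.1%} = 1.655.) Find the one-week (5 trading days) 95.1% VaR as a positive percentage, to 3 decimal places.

σ_{5d} = 3.45% × √5 = 7.714%.
VaR = 1.655 × 7.714% = 12.767%.

12.767%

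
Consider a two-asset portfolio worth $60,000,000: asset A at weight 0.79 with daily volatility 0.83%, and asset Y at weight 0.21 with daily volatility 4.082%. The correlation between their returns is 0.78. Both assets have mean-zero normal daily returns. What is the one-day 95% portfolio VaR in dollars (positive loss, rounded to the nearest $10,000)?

$1,410,000

σ_p² = 0.79²·0.83² + 0.21²·4.082² + 2·0.78·0.79·0.21·0.83·4.082 = 2.0416 (%²).
σ_p = √2.0416 = 1.429%.
At 95%, z = 1.645.
VaR = 1.645 × 1.429% = 2.351%; on $60,000,000 that is $1,410,600.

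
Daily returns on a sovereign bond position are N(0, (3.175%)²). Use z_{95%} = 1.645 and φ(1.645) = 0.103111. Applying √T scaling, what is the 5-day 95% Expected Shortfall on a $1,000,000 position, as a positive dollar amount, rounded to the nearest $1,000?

σ_{5d} = 3.175% × √5 = 7.100%.
ES multiplier = φ(z)/(1−α) = 0.103111/0.05 = 2.062.
ES = 7.100% × 2.062 = 14.640%; on $1,000,000: $146,400.

$146,000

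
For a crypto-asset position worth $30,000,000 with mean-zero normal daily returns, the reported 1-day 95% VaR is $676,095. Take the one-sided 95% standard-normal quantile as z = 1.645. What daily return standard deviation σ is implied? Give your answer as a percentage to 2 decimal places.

1.37%

VaR as a fraction: $676,095 / $30,000,000 = 2.254%.
σ = VaR / z = 2.254% / 1.645 = 1.370%.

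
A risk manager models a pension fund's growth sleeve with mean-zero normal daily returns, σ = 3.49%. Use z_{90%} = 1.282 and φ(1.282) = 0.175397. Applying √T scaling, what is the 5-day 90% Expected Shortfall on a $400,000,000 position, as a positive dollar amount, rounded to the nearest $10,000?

σ_{5d} = 3.49% × √5 = 7.804%.
ES multiplier = φ(z)/(1−α) = 0.175397/0.1 = 1.754.
ES = 7.804% × 1.754 = 13.688%; on $400,000,000: $54,752,000.

$54,750,000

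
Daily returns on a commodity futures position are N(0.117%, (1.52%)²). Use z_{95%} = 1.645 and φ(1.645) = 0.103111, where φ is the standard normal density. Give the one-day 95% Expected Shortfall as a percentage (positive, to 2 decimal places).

Tail multiplier: φ(z)/(1−α) = 0.103111 / 0.05 = 2.062.
ES = −(0.117%) + 1.52% × 2.062 = 3.017%.

3.02%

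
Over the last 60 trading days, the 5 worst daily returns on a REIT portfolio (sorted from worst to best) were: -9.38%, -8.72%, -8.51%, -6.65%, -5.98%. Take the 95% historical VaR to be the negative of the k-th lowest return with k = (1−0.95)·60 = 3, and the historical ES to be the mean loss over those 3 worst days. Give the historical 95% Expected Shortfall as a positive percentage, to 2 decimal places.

The 3 worst returns sum to -26.61%.
ES = −(-26.61%) / 3 = 8.87%.

8.87%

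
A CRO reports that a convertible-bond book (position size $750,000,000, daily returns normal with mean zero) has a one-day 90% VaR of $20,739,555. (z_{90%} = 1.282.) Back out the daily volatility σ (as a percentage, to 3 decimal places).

VaR as a fraction: $20,739,555 / $750,000,000 = 2.765%.
σ = VaR / z = 2.765% / 1.282 = 2.157%.

2.157%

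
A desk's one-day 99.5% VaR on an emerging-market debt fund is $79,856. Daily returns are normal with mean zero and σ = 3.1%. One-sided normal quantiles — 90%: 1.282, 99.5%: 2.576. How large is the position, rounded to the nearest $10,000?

$1,000,000

VaR as a fraction of value: z·σ = 2.576 × 3.1% = 7.9856%.
Position = $79,856 / 0.079856 = $1,000,000.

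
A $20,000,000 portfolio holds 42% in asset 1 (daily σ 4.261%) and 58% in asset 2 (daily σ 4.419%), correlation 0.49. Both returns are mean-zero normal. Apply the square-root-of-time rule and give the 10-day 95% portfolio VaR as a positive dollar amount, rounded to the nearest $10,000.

$3,930,000

σ_p = √(0.42²·4.261² + 0.58²·4.419² + 2·0.49·0.42·0.58·4.261·4.419) = 3.777%.
σ_{10d} = 3.777% × √10 = 11.944%.
z(95%) = 1.645.
VaR = 1.645 × 11.944% = 19.648%; on $20,000,000 that is $3,929,600.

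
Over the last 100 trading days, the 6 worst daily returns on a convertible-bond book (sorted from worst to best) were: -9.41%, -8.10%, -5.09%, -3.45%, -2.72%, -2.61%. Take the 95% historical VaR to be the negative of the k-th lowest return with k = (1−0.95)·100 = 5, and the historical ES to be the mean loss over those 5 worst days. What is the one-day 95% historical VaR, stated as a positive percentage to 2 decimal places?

k = 5; the 5th lowest return is -2.72%, so VaR = 2.72%.

2.72%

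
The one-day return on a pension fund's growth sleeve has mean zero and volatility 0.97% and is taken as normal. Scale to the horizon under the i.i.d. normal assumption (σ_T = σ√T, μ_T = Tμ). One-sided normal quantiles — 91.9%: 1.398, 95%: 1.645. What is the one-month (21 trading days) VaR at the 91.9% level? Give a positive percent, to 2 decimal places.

6.21%

σ_{21d} = 0.97% × √21 = 4.445%.
VaR = 1.398 × 4.445% = 6.214%.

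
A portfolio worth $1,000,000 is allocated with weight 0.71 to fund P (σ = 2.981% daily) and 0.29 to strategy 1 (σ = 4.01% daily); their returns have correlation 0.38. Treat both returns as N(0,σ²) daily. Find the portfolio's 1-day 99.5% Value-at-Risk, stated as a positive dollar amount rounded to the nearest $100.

σ_p² = 0.71²·2.981² + 0.29²·4.01² + 2·0.38·0.71·0.29·2.981·4.01 = 7.7025 (%²).
σ_p = √7.7025 = 2.775%.
At 99.5%, z = 2.576.
VaR = 2.576 × 2.775% = 7.148%; on $1,000,000 that is $71,480.

$71,500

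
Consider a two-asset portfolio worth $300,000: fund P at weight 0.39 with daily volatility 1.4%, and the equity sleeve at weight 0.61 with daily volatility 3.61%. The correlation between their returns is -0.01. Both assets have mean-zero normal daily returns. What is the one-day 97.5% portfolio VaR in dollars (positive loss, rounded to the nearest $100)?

σ_p² = 0.39²·1.4² + 0.61²·3.61² + 2·-0.01·0.39·0.61·1.4·3.61 = 5.1233 (%²).
σ_p = √5.1233 = 2.263%.
At 97.5%, z = 1.960.
VaR = 1.960 × 2.263% = 4.435%; on $300,000 that is $13,305.

$13,300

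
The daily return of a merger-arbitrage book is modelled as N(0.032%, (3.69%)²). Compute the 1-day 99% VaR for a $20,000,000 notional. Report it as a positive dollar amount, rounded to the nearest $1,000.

$1,710,000

At 99% one-sided, z = 2.326.
VaR = −μ + z·σ = −(0.032%) + 2.326 × 3.69% = 8.551%.
On $20,000,000: 0.08551 × $20,000,000 = $1,710,200.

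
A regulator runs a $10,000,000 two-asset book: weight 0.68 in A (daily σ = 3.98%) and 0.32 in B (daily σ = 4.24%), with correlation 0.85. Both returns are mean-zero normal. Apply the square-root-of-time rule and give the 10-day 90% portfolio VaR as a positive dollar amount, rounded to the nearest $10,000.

$1,590,000

σ_p = √(0.68²·3.98² + 0.32²·4.24² + 2·0.85·0.68·0.32·3.98·4.24) = 3.925%.
σ_{10d} = 3.925% × √10 = 12.412%.
z(90%) = 1.282.
VaR = 1.282 × 12.412% = 15.912%; on $10,000,000 that is $1,591,200.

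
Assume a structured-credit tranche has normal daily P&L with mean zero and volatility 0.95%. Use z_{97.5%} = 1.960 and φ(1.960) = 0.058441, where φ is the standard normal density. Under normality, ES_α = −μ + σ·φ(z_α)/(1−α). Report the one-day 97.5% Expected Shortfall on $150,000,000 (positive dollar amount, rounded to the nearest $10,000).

Tail multiplier: φ(z)/(1−α) = 0.058441 / 0.025 = 2.338.
ES = 0.95% × 2.338 = 2.221%.
On $150,000,000: 0.02221 × $150,000,000 = $3,331,500.

$3,330,000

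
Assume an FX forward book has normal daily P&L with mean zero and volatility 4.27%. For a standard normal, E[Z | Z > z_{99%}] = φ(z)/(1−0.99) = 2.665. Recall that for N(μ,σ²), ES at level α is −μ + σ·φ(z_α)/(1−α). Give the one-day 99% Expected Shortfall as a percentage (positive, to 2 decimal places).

ES = 4.27% × 2.665 = 11.380%.

11.38%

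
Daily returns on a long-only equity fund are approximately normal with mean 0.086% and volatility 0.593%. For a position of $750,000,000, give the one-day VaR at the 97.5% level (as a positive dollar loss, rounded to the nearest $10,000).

$8,070,000

At 97.5% one-sided, z = 1.960.
VaR = −μ + z·σ = −(0.086%) + 1.960 × 0.593% = 1.076%.
On $750,000,000: 0.01076 × $750,000,000 = $8,070,000.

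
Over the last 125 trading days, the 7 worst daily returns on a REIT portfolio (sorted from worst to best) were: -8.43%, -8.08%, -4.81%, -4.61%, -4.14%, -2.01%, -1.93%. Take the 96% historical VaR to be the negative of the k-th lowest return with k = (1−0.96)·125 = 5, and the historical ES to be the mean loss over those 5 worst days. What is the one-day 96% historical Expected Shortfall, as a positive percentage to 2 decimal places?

The 5 worst returns sum to -30.07%.
ES = −(-30.07%) / 5 = 6.014% ≈ 6.01%.

6.01%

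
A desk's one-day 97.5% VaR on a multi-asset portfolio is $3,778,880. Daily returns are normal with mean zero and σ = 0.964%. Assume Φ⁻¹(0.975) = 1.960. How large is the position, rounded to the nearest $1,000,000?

$200,000,000

VaR as a fraction of value: z·σ = 1.960 × 0.964% = 1.88944%.
Position = $3,778,880 / 0.0188944 = $200,000,000.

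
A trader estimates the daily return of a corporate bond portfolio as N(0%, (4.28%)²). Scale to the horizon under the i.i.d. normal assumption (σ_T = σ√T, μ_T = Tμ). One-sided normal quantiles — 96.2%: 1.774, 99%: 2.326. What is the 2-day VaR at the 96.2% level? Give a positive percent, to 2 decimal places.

10.74%

σ_{2d} = 4.28% × √2 = 6.053%.
VaR = 1.774 × 6.053% = 10.738%.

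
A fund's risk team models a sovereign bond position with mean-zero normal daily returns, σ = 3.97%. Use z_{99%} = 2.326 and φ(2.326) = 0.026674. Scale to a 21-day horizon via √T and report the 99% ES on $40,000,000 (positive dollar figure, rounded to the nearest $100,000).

σ_{21d} = 3.97% × √21 = 18.193%.
ES multiplier = φ(z)/(1−α) = 0.026674/0.01 = 2.667.
ES = 18.193% × 2.667 = 48.521%; on $40,000,000: $19,408,400.

$19,400,000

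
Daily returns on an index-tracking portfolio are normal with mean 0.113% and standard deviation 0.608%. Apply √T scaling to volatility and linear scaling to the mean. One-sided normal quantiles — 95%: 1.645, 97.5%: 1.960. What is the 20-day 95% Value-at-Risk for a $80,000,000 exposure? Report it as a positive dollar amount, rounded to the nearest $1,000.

$1,770,000

σ_{20d} = 0.608% × √20 = 2.719%; μ_{20d} = 20 × 0.113% = 2.260%.
VaR = −(2.260%) + 1.645 × 2.719% = 2.213%.
On $80,000,000: 0.02213 × $80,000,000 = $1,770,400.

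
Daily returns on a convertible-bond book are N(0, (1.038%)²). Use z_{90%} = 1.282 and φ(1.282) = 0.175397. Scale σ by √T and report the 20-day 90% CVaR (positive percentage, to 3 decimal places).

σ_{20d} = 1.038% × √20 = 4.642%.
ES multiplier = φ(z)/(1−α) = 0.175397/0.1 = 1.754.
ES = 4.642% × 1.754 = 8.142%.

8.142%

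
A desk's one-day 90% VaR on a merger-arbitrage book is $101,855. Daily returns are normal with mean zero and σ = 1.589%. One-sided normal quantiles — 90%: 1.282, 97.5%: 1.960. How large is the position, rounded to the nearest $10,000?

$5,000,000

VaR as a fraction of value: z·σ = 1.282 × 1.589% = 2.0371%.
Position = $101,855 / 0.020371 = $5,000,005.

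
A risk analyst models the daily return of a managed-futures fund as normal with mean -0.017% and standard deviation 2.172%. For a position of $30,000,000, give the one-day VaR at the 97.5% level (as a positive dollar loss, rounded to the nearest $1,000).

$1,282,000

At 97.5% one-sided, z = 1.960.
VaR = −μ + z·σ = −(-0.017%) + 1.960 × 2.172% = 4.274%.
On $30,000,000: 0.04274 × $30,000,000 = $1,282,200.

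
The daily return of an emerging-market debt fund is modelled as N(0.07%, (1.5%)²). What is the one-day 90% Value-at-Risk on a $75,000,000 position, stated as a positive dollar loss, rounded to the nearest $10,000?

At 90% one-sided, z = 1.282.
VaR = −μ + z·σ = −(0.07%) + 1.282 × 1.5% = 1.853%.
On $75,000,000: 0.01853 × $75,000,000 = $1,389,750.

$1,390,000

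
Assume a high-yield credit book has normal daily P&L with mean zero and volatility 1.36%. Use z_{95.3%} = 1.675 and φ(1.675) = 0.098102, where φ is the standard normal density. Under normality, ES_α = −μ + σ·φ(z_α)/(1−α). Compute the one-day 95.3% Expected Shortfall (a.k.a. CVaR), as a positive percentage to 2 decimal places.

Tail multiplier: φ(z)/(1−α) = 0.098102 / 0.047 = 2.087.
ES = 1.36% × 2.087 = 2.838%.

2.84%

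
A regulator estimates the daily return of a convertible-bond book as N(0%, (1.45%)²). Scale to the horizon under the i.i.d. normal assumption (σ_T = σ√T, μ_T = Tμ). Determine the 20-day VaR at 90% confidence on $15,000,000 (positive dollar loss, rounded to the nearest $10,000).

At 90%, z = 1.282.
σ_{20d} = 1.45% × √20 = 6.485%.
VaR = 1.282 × 6.485% = 8.314%.
On $15,000,000: 0.08314 × $15,000,000 = $1,247,100.

$1,250,000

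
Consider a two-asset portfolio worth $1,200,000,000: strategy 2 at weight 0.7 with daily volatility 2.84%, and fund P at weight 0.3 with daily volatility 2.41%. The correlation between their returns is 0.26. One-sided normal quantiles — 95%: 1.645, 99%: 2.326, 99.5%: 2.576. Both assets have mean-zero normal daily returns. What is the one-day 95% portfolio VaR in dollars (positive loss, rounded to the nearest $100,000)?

$45,100,000

σ_p² = 0.7²·2.84² + 0.3²·2.41² + 2·0.26·0.7·0.3·2.84·2.41 = 5.2223 (%²).
σ_p = √5.2223 = 2.285%.
VaR = 1.645 × 2.285% = 3.759%; on $1,200,000,000 that is $45,108,000.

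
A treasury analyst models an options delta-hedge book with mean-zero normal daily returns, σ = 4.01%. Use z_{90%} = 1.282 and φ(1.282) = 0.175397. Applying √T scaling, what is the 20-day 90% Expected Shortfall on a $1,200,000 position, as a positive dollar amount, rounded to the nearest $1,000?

$377,000

σ_{20d} = 4.01% × √20 = 17.933%.
ES multiplier = φ(z)/(1−α) = 0.175397/0.1 = 1.754.
ES = 17.933% × 1.754 = 31.454%; on $1,200,000: $377,448.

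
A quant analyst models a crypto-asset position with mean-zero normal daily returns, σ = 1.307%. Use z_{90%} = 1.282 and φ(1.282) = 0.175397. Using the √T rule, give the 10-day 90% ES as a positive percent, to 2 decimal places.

σ_{10d} = 1.307% × √10 = 4.133%.
ES multiplier = φ(z)/(1−α) = 0.175397/0.1 = 1.754.
ES = 4.133% × 1.754 = 7.249%.

7.25%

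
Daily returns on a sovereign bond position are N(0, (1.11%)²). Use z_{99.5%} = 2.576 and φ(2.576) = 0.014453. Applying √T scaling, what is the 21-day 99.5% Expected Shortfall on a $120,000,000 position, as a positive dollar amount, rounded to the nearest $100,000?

σ_{21d} = 1.11% × √21 = 5.087%.
ES multiplier = φ(z)/(1−α) = 0.014453/0.005 = 2.891.
ES = 5.087% × 2.891 = 14.707%; on $120,000,000: $17,648,400.

$17,600,000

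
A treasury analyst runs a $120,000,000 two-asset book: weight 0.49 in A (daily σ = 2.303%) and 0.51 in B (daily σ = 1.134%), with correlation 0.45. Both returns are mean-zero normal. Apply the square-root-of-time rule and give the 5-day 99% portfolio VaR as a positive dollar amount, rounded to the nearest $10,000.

$9,250,000

σ_p = √(0.49²·2.303² + 0.51²·1.134² + 2·0.45·0.49·0.51·2.303·1.134) = 1.482%.
σ_{5d} = 1.482% × √5 = 3.314%.
z(99%) = 2.326.
VaR = 2.326 × 3.314% = 7.708%; on $120,000,000 that is $9,249,600.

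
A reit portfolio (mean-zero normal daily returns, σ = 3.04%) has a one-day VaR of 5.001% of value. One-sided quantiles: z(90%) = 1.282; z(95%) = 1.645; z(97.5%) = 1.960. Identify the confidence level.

95%

Implied z = VaR/σ = 5.001 / 3.04 = 1.645.
This matches z(95%) = 1.645.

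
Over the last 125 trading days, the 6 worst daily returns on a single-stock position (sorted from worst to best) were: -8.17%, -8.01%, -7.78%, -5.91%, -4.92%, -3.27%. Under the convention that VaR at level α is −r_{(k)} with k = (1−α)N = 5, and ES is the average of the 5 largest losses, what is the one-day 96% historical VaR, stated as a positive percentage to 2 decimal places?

4.92%

k = 5; the 5th lowest return is -4.92%, so VaR = 4.92%.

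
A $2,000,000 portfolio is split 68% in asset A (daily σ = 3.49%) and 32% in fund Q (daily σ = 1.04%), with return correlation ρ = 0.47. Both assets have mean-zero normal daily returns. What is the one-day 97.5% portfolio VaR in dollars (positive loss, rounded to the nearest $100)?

σ_p² = 0.68²·3.49² + 0.32²·1.04² + 2·0.47·0.68·0.32·3.49·1.04 = 6.4852 (%²).
σ_p = √6.4852 = 2.547%.
At 97.5%, z = 1.960.
VaR = 1.960 × 2.547% = 4.992%; on $2,000,000 that is $99,840.

$99,800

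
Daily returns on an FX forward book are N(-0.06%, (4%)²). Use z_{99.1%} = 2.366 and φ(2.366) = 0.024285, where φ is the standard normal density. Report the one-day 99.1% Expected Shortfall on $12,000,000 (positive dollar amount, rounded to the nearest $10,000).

Tail multiplier: φ(z)/(1−α) = 0.024285 / 0.009 = 2.698.
ES = −(-0.06%) + 4% × 2.698 = 10.852%.
On $12,000,000: 0.10852 × $12,000,000 = $1,302,240.

$1,300,000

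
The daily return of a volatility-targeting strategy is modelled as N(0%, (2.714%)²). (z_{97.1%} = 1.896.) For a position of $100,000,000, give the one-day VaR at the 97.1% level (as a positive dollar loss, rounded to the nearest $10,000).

$5,150,000

VaR = z·σ = 1.896 × 2.714% = 5.146%.
On $100,000,000: 0.05146 × $100,000,000 = $5,146,000.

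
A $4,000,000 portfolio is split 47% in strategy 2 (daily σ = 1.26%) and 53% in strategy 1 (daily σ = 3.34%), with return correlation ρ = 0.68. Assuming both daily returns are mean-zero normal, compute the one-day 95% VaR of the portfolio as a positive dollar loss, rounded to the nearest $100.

$145,800

σ_p² = 0.47²·1.26² + 0.53²·3.34² + 2·0.68·0.47·0.53·1.26·3.34 = 4.9100 (%²).
σ_p = √4.9100 = 2.216%.
At 95%, z = 1.645.
VaR = 1.645 × 2.216% = 3.645%; on $4,000,000 that is $145,800.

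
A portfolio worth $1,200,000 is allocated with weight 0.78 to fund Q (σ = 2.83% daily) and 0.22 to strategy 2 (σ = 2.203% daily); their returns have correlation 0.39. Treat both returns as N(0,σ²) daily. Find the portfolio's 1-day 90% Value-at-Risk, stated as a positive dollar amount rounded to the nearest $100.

$37,500

σ_p² = 0.78²·2.83² + 0.22²·2.203² + 2·0.39·0.78·0.22·2.83·2.203 = 5.9420 (%²).
σ_p = √5.9420 = 2.438%.
At 90%, z = 1.282.
VaR = 1.282 × 2.438% = 3.126%; on $1,200,000 that is $37,512.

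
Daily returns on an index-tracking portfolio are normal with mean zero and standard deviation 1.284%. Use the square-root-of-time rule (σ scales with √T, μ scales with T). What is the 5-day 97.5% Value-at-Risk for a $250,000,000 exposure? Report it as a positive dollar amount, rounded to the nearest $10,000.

$14,070,000

At 97.5%, z = 1.960.
σ_{5d} = 1.284% × √5 = 2.871%.
VaR = 1.960 × 2.871% = 5.627%.
On $250,000,000: 0.05627 × $250,000,000 = $14,067,500.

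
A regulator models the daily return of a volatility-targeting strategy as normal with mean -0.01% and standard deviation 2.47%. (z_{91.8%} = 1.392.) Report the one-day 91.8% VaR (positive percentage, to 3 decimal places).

3.448%

VaR = −μ + z·σ = −(-0.01%) + 1.392 × 2.47% = 3.448%.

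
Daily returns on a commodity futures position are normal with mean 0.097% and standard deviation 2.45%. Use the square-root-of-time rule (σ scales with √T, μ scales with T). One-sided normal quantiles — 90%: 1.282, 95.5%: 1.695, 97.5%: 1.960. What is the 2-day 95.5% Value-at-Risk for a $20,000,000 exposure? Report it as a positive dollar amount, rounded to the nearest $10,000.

$1,140,000

σ_{2d} = 2.45% × √2 = 3.465%; μ_{2d} = 2 × 0.097% = 0.194%.
VaR = −(0.194%) + 1.695 × 3.465% = 5.679%.
On $20,000,000: 0.05679 × $20,000,000 = $1,135,800.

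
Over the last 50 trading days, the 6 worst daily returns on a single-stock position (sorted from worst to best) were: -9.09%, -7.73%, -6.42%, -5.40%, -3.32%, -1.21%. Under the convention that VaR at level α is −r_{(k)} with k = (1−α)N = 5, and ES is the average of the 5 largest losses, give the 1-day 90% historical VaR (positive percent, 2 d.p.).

k = 5; the 5th lowest return is -3.32%, so VaR = 3.32%.

3.32%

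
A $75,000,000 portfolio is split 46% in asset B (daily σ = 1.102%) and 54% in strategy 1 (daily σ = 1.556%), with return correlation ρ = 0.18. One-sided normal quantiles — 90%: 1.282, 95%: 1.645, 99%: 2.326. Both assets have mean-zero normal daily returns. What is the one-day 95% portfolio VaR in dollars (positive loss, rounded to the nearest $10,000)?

$1,300,000

σ_p² = 0.46²·1.102² + 0.54²·1.556² + 2·0.18·0.46·0.54·1.102·1.556 = 1.1163 (%²).
σ_p = √1.1163 = 1.057%.
VaR = 1.645 × 1.057% = 1.739%; on $75,000,000 that is $1,304,250.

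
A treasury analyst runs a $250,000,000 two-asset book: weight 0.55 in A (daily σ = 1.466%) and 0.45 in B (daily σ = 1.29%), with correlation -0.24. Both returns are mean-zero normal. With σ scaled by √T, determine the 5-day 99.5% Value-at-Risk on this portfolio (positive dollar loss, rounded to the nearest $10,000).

σ_p = √(0.55²·1.466² + 0.45²·1.29² + 2·-0.24·0.55·0.45·1.466·1.29) = 0.873%.
σ_{5d} = 0.873% × √5 = 1.952%.
z(99.5%) = 2.576.
VaR = 2.576 × 1.952% = 5.028%; on $250,000,000 that is $12,570,000.

$12,570,000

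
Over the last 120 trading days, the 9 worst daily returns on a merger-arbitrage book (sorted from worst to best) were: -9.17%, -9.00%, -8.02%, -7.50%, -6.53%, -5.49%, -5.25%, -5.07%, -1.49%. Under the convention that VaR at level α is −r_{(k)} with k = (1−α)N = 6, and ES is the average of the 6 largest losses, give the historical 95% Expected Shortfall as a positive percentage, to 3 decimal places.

The 6 worst returns sum to -45.71%.
ES = −(-45.71%) / 6 = 7.6183…% ≈ 7.618%.

7.618%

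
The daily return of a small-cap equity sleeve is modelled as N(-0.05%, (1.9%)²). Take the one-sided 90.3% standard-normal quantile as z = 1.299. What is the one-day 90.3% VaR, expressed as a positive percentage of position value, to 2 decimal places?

VaR = −μ + z·σ = −(-0.05%) + 1.299 × 1.9% = 2.518%.

2.52%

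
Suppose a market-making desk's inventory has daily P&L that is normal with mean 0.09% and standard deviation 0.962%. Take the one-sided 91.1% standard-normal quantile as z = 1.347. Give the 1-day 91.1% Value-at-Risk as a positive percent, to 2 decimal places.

1.21%

VaR = −μ + z·σ = −(0.09%) + 1.347 × 0.962% = 1.206%.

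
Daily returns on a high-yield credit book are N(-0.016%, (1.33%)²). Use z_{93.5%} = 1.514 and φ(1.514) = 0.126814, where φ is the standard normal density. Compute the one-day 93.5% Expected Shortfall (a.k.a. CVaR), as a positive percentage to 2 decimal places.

Tail multiplier: φ(z)/(1−α) = 0.126814 / 0.065 = 1.951.
ES = −(-0.016%) + 1.33% × 1.951 = 2.611%.

2.61%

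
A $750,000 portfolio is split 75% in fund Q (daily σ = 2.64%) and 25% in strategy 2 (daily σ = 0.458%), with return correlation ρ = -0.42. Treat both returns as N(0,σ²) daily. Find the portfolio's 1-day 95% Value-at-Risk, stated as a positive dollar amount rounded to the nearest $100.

$23,900

σ_p² = 0.75²·2.64² + 0.25²·0.458² + 2·-0.42·0.75·0.25·2.64·0.458 = 3.7431 (%²).
σ_p = √3.7431 = 1.935%.
At 95%, z = 1.645.
VaR = 1.645 × 1.935% = 3.183%; on $750,000 that is $23,872.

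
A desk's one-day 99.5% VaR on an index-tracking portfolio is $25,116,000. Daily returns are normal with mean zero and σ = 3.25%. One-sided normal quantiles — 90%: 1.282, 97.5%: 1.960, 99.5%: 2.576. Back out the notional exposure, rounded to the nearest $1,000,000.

$300,000,000

VaR as a fraction of value: z·σ = 2.576 × 3.25% = 8.372%.
Position = $25,116,000 / 0.08372 = $300,000,000.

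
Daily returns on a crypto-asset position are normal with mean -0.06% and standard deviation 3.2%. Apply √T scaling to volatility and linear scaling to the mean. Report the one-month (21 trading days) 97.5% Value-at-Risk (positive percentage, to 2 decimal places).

At 97.5%, z = 1.960.
σ_{21d} = 3.2% × √21 = 14.664%; μ_{21d} = 21 × -0.06% = -1.260%.
VaR = −(-1.260%) + 1.960 × 14.664% = 30.001%.

30.00%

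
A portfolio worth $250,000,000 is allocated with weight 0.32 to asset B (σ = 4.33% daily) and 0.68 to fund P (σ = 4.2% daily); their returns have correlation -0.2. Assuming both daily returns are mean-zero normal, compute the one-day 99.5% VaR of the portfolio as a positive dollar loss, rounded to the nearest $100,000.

$18,800,000

σ_p² = 0.32²·4.33² + 0.68²·4.2² + 2·-0.2·0.32·0.68·4.33·4.2 = 8.4937 (%²).
σ_p = √8.4937 = 2.914%.
At 99.5%, z = 2.576.
VaR = 2.576 × 2.914% = 7.506%; on $250,000,000 that is $18,765,000.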